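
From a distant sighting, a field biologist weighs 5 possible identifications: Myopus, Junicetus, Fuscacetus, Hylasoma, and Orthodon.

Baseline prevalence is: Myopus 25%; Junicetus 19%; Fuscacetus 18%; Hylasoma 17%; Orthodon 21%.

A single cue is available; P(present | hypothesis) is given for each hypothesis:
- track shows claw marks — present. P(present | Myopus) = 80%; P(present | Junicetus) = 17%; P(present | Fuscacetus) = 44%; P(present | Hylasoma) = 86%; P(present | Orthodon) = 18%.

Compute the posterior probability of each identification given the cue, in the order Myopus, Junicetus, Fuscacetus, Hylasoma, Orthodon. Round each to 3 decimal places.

0.404, 0.065, 0.160, 0.295, 0.076

By Bayes' rule, the unnormalized weight for each hypothesis is prior × likelihood:
  Myopus: 0.25 × 0.80 = 0.2
  Junicetus: 0.19 × 0.17 = 0.0323
  Fuscacetus: 0.18 × 0.44 = 0.0792
  Hylasoma: 0.17 × 0.86 = 0.1462
  Orthodon: 0.21 × 0.18 = 0.0378
Marginal likelihood of the evidence = 0.4955.
P(Myopus | evidence) = 0.2 / 0.4955 ≈ 0.404
P(Junicetus | evidence) = 0.0323 / 0.4955 ≈ 0.065
P(Fuscacetus | evidence) = 0.0792 / 0.4955 ≈ 0.160
P(Hylasoma | evidence) = 0.1462 / 0.4955 ≈ 0.295
P(Orthodon | evidence) = 0.0378 / 0.4955 ≈ 0.076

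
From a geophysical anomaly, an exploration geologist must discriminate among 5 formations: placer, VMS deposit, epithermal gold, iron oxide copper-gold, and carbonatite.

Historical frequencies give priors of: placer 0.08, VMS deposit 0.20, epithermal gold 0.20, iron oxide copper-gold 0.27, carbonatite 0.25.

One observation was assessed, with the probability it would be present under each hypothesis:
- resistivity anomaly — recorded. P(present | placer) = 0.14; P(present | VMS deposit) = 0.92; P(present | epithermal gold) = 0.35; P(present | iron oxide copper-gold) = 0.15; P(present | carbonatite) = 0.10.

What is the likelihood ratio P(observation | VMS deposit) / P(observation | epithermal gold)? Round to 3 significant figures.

Likelihood of this observation under each hypothesis:
  VMS deposit: 0.92
  epithermal gold: 0.35
Bayes factor = 0.92 / 0.35 ≈ 2.63

2.63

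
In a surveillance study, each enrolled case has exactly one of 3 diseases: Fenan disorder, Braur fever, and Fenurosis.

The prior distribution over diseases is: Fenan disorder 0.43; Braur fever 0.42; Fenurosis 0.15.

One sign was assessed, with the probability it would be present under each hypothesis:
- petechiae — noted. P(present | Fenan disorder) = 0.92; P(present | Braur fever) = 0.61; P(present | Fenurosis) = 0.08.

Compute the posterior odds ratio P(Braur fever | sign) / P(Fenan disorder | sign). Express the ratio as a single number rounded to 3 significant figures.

Unnormalized posterior weight (prior times the sign likelihood) for each of the two hypotheses:
  Braur fever: 0.42 × 0.61 = 0.2562
  Fenan disorder: 0.43 × 0.92 = 0.3956
Odds(Braur fever : Fenan disorder) = 0.2562 / 0.3956 ≈ 0.648.

0.648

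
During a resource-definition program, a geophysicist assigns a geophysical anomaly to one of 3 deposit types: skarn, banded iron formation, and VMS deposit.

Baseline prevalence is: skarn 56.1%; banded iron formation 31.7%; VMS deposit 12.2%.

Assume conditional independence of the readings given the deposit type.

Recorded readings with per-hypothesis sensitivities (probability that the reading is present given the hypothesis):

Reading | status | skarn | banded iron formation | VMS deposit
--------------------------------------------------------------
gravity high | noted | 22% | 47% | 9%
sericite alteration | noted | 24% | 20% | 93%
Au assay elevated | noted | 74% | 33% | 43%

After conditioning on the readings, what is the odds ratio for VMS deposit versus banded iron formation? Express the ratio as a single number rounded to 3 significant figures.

Posterior odds equal prior odds times the likelihood ratio; only the two competing hypotheses matter.
  VMS deposit: 0.122 × 0.09 × 0.93 × 0.43 = 0.0043909
  banded iron formation: 0.317 × 0.47 × 0.20 × 0.33 = 0.0098333
Posterior odds = 0.0043909 / 0.0098333 ≈ 0.447.

0.447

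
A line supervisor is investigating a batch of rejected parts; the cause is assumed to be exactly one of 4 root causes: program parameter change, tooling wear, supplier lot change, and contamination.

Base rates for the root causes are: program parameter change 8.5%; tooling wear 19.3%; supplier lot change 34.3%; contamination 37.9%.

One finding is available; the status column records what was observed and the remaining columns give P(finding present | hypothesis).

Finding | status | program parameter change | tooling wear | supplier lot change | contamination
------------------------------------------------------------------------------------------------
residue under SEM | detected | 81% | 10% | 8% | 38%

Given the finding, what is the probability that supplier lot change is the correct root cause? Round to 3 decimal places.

0.106

Multiply each prior by the likelihood of the finding:
  program parameter change: 0.085 × 0.81 = 0.06885
  tooling wear: 0.193 × 0.10 = 0.0193
  supplier lot change: 0.343 × 0.08 = 0.02744
  contamination: 0.379 × 0.38 = 0.14402
The unnormalized weights sum to 0.25961.
P(supplier lot change | evidence) = 0.02744 / 0.25961 ≈ 0.106.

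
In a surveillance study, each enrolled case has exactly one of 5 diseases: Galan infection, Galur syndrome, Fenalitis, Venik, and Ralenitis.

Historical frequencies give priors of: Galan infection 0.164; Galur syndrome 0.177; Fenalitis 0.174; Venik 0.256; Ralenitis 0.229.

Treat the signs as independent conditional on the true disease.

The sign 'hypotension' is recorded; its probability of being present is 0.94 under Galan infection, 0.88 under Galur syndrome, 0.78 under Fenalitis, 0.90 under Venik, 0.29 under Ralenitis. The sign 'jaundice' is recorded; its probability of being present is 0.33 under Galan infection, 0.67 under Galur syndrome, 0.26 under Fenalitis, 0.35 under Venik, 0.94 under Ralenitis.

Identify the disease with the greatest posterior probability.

Multiply each prior by the joint likelihood of the sign pattern:
  Galan infection: 0.164 × 0.94 × 0.33 = 0.050873
  Galur syndrome: 0.177 × 0.88 × 0.67 = 0.10436
  Fenalitis: 0.174 × 0.78 × 0.26 = 0.035287
  Venik: 0.256 × 0.90 × 0.35 = 0.08064
  Ralenitis: 0.229 × 0.29 × 0.94 = 0.062425
Marginal likelihood of the evidence = 0.33358.
P(Galan infection | evidence) ≈ 0.050873 / 0.33358 ≈ 0.153
P(Galur syndrome | evidence) ≈ 0.10436 / 0.33358 ≈ 0.313
P(Fenalitis | evidence) ≈ 0.035287 / 0.33358 ≈ 0.106
P(Venik | evidence) ≈ 0.08064 / 0.33358 ≈ 0.242
P(Ralenitis | evidence) ≈ 0.062425 / 0.33358 ≈ 0.187
The largest is 0.313, so Galur syndrome is most probable.

Galur syndrome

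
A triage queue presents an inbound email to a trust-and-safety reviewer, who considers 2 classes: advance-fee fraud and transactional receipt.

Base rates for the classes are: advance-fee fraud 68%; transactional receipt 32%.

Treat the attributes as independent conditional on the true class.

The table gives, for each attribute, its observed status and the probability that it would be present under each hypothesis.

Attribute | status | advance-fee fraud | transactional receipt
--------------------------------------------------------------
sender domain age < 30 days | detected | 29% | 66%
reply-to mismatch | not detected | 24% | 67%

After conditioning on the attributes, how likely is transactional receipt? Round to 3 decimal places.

Multiply each prior by the joint likelihood of the attribute pattern (using 1 − P(present | H) for each absent attribute):
  advance-fee fraud: 0.68 × 0.29 × (1 − 0.24) = 0.14987
  transactional receipt: 0.32 × 0.66 × (1 − 0.67) = 0.069696
The unnormalized weights sum to 0.21957.
P(transactional receipt | evidence) = 0.069696 / 0.21957 ≈ 0.317.

0.317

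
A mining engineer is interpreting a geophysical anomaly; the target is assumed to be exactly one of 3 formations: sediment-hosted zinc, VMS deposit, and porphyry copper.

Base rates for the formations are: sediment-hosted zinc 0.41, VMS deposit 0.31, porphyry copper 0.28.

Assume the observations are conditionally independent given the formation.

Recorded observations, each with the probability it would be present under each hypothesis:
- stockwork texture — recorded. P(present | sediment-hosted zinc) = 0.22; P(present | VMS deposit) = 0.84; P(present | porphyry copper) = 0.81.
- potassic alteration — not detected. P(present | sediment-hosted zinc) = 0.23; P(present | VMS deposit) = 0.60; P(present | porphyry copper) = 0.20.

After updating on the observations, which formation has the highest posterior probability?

By Bayes' rule with conditional independence, the unnormalized weight for each hypothesis is prior × ∏ likelihoods (using 1 − P(present | H) for each absent observation):
  sediment-hosted zinc: 0.41 × 0.22 × (1 − 0.23) = 0.069454
  VMS deposit: 0.31 × 0.84 × (1 − 0.60) = 0.10416
  porphyry copper: 0.28 × 0.81 × (1 − 0.20) = 0.18144
The unnormalized weights sum to 0.35505.
P(sediment-hosted zinc | evidence) ≈ 0.069454 / 0.35505 ≈ 0.196
P(VMS deposit | evidence) ≈ 0.10416 / 0.35505 ≈ 0.293
P(porphyry copper | evidence) ≈ 0.18144 / 0.35505 ≈ 0.511
The largest is 0.511, so porphyry copper is most probable.

porphyry copper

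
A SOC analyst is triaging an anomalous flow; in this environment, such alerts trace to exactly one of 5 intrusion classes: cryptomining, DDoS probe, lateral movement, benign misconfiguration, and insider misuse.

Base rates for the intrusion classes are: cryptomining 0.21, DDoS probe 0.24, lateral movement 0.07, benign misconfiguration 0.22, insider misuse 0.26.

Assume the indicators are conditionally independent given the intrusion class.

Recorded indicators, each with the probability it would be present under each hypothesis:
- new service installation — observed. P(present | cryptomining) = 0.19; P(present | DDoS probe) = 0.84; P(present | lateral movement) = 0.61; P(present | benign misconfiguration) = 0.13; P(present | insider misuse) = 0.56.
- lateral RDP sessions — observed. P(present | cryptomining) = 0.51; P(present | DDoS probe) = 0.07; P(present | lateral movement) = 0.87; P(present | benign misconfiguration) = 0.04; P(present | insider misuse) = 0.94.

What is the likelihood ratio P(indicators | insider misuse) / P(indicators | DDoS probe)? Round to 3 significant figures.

8.95

The Bayes factor is the ratio of the joint likelihoods of the indicator pattern under the two hypotheses.
  insider misuse: 0.56 × 0.94 = 0.5264
  DDoS probe: 0.84 × 0.07 = 0.0588
Bayes factor = 0.5264 / 0.0588 ≈ 8.95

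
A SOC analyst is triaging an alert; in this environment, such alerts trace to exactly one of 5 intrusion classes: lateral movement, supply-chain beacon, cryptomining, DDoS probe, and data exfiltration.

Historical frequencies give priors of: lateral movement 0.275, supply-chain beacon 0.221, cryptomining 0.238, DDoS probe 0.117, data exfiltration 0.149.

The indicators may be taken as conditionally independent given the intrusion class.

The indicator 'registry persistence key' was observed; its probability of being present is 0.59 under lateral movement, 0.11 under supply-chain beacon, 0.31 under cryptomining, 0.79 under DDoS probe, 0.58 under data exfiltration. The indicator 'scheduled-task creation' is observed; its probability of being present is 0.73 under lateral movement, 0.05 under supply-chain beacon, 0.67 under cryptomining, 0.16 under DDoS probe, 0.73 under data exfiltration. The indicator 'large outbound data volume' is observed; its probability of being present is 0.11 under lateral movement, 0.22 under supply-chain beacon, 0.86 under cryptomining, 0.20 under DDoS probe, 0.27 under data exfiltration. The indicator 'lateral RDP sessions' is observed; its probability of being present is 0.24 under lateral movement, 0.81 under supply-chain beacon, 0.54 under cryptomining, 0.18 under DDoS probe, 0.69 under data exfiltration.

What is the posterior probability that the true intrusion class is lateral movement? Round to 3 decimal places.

By Bayes' rule with conditional independence, the unnormalized weight for each hypothesis is prior × ∏ likelihoods:
  lateral movement: 0.275 × 0.59 × 0.73 × 0.11 × 0.24 = 0.0031269
  supply-chain beacon: 0.221 × 0.11 × 0.05 × 0.22 × 0.81 = 0.0002166
  cryptomining: 0.238 × 0.31 × 0.67 × 0.86 × 0.54 = 0.022956
  DDoS probe: 0.117 × 0.79 × 0.16 × 0.20 × 0.18 = 0.0005324
  data exfiltration: 0.149 × 0.58 × 0.73 × 0.27 × 0.69 = 0.011753
The unnormalized weights sum to 0.038585.
P(lateral movement | evidence) = 0.0031269 / 0.038585 ≈ 0.081.

0.081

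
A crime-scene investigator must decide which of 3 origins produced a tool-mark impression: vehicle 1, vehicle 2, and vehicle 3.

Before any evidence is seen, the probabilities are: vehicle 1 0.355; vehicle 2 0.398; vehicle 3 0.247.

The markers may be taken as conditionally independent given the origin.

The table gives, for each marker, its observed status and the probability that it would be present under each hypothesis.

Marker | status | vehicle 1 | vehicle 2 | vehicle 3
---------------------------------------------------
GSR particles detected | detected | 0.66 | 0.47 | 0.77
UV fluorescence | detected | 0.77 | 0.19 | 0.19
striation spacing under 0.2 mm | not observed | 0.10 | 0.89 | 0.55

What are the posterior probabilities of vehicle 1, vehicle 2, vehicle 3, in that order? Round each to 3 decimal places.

For each hypothesis, the unnormalized posterior weight is prior × product of the marker likelihoods (using 1 − P(present | H) for each absent marker):
  vehicle 1: 0.355 × 0.66 × 0.77 × (1 − 0.10) = 0.16237
  vehicle 2: 0.398 × 0.47 × 0.19 × (1 − 0.89) = 0.0039096
  vehicle 3: 0.247 × 0.77 × 0.19 × (1 − 0.55) = 0.016261
Marginal likelihood of the evidence = 0.18254.
P(vehicle 1 | evidence) = 0.16237 / 0.18254 ≈ 0.889
P(vehicle 2 | evidence) = 0.0039096 / 0.18254 ≈ 0.021
P(vehicle 3 | evidence) = 0.016261 / 0.18254 ≈ 0.089

0.889, 0.021, 0.089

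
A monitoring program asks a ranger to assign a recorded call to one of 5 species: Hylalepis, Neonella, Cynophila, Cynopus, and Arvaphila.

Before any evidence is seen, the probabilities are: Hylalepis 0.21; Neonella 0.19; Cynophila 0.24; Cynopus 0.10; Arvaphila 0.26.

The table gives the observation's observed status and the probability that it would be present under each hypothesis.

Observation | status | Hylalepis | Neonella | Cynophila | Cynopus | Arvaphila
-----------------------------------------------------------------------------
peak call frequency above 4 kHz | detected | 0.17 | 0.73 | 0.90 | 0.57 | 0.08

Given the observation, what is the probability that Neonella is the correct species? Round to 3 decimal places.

0.296

Multiply each prior by the likelihood of the observation:
  Hylalepis: 0.21 × 0.17 = 0.0357
  Neonella: 0.19 × 0.73 = 0.1387
  Cynophila: 0.24 × 0.90 = 0.216
  Cynopus: 0.10 × 0.57 = 0.057
  Arvaphila: 0.26 × 0.08 = 0.0208
The unnormalized weights sum to 0.4682.
P(Neonella | evidence) = 0.1387 / 0.4682 ≈ 0.296.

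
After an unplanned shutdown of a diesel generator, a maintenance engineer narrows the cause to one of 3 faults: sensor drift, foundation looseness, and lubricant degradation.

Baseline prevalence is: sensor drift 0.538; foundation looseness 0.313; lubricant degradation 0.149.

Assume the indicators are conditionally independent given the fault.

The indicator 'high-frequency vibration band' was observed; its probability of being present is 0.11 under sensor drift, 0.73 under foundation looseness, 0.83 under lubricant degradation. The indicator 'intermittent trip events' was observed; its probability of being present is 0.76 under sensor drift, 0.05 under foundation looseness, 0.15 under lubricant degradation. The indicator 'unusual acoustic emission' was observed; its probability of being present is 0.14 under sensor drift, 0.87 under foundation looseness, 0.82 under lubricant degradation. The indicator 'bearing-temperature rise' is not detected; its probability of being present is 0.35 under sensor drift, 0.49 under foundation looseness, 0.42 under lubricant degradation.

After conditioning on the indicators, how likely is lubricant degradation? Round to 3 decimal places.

0.491

For each hypothesis, the unnormalized posterior weight is prior × product of the indicator likelihoods (using 1 − P(present | H) for each absent indicator):
  sensor drift: 0.538 × 0.11 × 0.76 × 0.14 × (1 − 0.35) = 0.0040929
  foundation looseness: 0.313 × 0.73 × 0.05 × 0.87 × (1 − 0.49) = 0.0050691
  lubricant degradation: 0.149 × 0.83 × 0.15 × 0.82 × (1 − 0.42) = 0.0088226
Marginal likelihood of the evidence = 0.017985.
P(lubricant degradation | evidence) = 0.0088226 / 0.017985 ≈ 0.491.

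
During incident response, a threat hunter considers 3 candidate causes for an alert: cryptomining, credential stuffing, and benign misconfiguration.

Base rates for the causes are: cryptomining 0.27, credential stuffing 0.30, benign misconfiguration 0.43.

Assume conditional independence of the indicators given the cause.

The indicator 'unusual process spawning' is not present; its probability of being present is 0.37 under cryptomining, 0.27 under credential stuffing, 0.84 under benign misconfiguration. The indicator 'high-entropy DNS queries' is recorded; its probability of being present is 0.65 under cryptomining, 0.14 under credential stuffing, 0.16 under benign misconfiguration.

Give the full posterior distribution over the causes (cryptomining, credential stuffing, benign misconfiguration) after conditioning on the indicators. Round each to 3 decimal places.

By Bayes' rule with conditional independence, the unnormalized weight for each hypothesis is prior × ∏ likelihoods (using 1 − P(present | H) for each absent indicator):
  cryptomining: 0.27 × (1 − 0.37) × 0.65 = 0.11057
  credential stuffing: 0.30 × (1 − 0.27) × 0.14 = 0.03066
  benign misconfiguration: 0.43 × (1 − 0.84) × 0.16 = 0.011008
Marginal likelihood of the evidence = 0.15223.
P(cryptomining | evidence) = 0.11057 / 0.15223 ≈ 0.726
P(credential stuffing | evidence) = 0.03066 / 0.15223 ≈ 0.201
P(benign misconfiguration | evidence) = 0.011008 / 0.15223 ≈ 0.072

0.726, 0.201, 0.072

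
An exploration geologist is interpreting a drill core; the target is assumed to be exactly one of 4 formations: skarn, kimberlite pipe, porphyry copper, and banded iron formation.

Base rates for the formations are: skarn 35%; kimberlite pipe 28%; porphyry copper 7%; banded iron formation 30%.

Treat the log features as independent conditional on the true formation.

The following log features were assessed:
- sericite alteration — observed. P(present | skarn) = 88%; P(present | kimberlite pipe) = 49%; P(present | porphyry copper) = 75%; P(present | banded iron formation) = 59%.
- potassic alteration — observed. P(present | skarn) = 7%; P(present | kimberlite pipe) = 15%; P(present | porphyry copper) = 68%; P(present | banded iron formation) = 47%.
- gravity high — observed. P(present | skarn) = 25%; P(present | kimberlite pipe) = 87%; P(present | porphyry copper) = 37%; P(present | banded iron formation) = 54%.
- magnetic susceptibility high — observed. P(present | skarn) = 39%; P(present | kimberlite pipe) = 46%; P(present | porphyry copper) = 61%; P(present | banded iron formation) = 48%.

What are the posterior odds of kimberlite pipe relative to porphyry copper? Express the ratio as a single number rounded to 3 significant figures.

1.02

Unnormalized posterior weight (prior times the log feature likelihoods) for each of the two hypotheses:
  kimberlite pipe: 0.28 × 0.49 × 0.15 × 0.87 × 0.46 = 0.0082361
  porphyry copper: 0.07 × 0.75 × 0.68 × 0.37 × 0.61 = 0.0080575
Odds(kimberlite pipe : porphyry copper) = 0.0082361 / 0.0080575 ≈ 1.02.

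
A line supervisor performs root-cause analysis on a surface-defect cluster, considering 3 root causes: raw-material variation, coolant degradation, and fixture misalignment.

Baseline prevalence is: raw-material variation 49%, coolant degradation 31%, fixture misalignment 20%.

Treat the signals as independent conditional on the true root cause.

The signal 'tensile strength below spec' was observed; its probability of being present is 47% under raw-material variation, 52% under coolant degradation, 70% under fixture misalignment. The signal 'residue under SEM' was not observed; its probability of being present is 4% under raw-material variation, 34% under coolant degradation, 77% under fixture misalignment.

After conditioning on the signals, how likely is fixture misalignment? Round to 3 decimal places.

By Bayes' rule with conditional independence, the unnormalized weight for each hypothesis is prior × ∏ likelihoods (using 1 − P(present | H) for each absent signal):
  raw-material variation: 0.49 × 0.47 × (1 − 0.04) = 0.22109
  coolant degradation: 0.31 × 0.52 × (1 − 0.34) = 0.10639
  fixture misalignment: 0.20 × 0.70 × (1 − 0.77) = 0.0322
Normalizing constant Z = 0.22109 + 0.10639 + 0.0322 = 0.35968.
P(fixture misalignment | evidence) = 0.0322 / 0.35968 ≈ 0.090.

0.090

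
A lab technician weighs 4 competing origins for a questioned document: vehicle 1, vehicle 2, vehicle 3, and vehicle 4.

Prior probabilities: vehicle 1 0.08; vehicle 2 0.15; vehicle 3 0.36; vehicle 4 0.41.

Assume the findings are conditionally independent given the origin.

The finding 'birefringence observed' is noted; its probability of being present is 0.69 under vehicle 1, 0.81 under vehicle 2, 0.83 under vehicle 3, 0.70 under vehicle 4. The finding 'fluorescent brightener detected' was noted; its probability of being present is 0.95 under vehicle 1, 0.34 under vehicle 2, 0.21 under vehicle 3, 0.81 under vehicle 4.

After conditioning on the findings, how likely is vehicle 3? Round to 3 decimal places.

Multiply each prior by the joint likelihood of the evidence pattern:
  vehicle 1: 0.08 × 0.69 × 0.95 = 0.05244
  vehicle 2: 0.15 × 0.81 × 0.34 = 0.04131
  vehicle 3: 0.36 × 0.83 × 0.21 = 0.062748
  vehicle 4: 0.41 × 0.70 × 0.81 = 0.23247
Marginal likelihood of the evidence = 0.38897.
P(vehicle 3 | evidence) = 0.062748 / 0.38897 ≈ 0.161.

0.161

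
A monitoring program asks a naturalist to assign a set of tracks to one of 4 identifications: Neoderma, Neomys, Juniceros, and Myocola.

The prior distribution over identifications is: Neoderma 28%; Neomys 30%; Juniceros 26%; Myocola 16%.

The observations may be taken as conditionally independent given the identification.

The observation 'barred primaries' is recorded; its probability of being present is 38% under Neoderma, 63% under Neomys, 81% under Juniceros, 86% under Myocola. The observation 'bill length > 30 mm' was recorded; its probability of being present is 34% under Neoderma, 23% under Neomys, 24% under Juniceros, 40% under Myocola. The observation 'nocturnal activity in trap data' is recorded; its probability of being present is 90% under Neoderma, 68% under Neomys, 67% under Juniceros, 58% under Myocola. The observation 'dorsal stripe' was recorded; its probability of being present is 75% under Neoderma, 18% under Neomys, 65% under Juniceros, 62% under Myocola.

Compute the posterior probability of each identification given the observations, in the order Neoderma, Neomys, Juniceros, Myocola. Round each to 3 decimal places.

By Bayes' rule with conditional independence, the unnormalized weight for each hypothesis is prior × ∏ likelihoods:
  Neoderma: 0.28 × 0.38 × 0.34 × 0.90 × 0.75 = 0.024419
  Neomys: 0.30 × 0.63 × 0.23 × 0.68 × 0.18 = 0.0053207
  Juniceros: 0.26 × 0.81 × 0.24 × 0.67 × 0.65 = 0.022012
  Myocola: 0.16 × 0.86 × 0.40 × 0.58 × 0.62 = 0.019792
The unnormalized weights sum to 0.071544.
P(Neoderma | evidence) = 0.024419 / 0.071544 ≈ 0.341
P(Neomys | evidence) = 0.0053207 / 0.071544 ≈ 0.074
P(Juniceros | evidence) = 0.022012 / 0.071544 ≈ 0.308
P(Myocola | evidence) = 0.019792 / 0.071544 ≈ 0.277

0.341, 0.074, 0.308, 0.277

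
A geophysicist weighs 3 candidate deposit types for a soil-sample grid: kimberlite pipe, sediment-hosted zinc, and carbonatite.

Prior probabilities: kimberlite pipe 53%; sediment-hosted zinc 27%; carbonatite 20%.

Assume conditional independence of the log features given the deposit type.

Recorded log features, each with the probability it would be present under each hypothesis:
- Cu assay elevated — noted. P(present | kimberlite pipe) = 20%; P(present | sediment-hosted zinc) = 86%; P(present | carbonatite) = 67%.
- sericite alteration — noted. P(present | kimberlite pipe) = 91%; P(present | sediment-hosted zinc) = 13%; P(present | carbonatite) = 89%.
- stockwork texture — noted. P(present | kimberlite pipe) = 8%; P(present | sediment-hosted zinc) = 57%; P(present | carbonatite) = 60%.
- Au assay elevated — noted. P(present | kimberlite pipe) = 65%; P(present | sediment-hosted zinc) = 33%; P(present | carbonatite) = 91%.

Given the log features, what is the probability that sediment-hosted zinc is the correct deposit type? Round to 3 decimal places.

For each hypothesis, the unnormalized posterior weight is prior × product of the log feature likelihoods:
  kimberlite pipe: 0.53 × 0.20 × 0.91 × 0.08 × 0.65 = 0.0050159
  sediment-hosted zinc: 0.27 × 0.86 × 0.13 × 0.57 × 0.33 = 0.005678
  carbonatite: 0.20 × 0.67 × 0.89 × 0.60 × 0.91 = 0.065116
Marginal likelihood of the evidence = 0.07581.
P(sediment-hosted zinc | evidence) = 0.005678 / 0.07581 ≈ 0.075.

0.075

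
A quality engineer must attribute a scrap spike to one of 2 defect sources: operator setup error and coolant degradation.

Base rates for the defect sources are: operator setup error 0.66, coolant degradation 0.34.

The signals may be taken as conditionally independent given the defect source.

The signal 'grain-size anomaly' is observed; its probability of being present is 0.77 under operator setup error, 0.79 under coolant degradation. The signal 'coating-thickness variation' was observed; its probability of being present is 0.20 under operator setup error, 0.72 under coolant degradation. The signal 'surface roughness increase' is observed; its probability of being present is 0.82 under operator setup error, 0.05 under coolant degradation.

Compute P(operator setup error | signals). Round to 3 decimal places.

By Bayes' rule with conditional independence, the unnormalized weight for each hypothesis is prior × ∏ likelihoods:
  operator setup error: 0.66 × 0.77 × 0.20 × 0.82 = 0.083345
  coolant degradation: 0.34 × 0.79 × 0.72 × 0.05 = 0.0096696
Marginal likelihood of the evidence = 0.093014.
P(operator setup error | evidence) = 0.083345 / 0.093014 ≈ 0.896.

0.896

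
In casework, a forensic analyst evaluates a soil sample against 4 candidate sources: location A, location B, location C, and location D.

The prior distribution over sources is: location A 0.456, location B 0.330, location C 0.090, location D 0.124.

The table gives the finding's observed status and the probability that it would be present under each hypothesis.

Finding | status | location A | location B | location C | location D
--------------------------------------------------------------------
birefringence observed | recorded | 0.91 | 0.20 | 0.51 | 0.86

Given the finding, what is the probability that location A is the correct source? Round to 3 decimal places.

For each hypothesis, the unnormalized posterior weight is prior × likelihood:
  location A: 0.456 × 0.91 = 0.41496
  location B: 0.330 × 0.20 = 0.066
  location C: 0.090 × 0.51 = 0.0459
  location D: 0.124 × 0.86 = 0.10664
Marginal likelihood of the evidence = 0.6335.
P(location A | evidence) = 0.41496 / 0.6335 ≈ 0.655.

0.655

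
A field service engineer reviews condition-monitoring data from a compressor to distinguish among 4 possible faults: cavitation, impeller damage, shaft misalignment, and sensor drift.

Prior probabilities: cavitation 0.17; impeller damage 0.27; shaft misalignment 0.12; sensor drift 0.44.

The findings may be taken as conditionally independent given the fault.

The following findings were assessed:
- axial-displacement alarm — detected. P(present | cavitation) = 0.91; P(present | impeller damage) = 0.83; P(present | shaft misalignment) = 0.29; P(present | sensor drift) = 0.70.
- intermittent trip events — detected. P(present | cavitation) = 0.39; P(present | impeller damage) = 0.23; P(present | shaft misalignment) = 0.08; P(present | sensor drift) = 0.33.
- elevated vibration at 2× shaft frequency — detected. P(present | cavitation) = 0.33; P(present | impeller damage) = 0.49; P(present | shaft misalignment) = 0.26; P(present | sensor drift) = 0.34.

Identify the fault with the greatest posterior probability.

sensor drift

Multiply each prior by the joint likelihood of the evidence pattern:
  cavitation: 0.17 × 0.91 × 0.39 × 0.33 = 0.01991
  impeller damage: 0.27 × 0.83 × 0.23 × 0.49 = 0.025256
  shaft misalignment: 0.12 × 0.29 × 0.08 × 0.26 = 0.00072384
  sensor drift: 0.44 × 0.70 × 0.33 × 0.34 = 0.034558
The unnormalized weights sum to 0.080447.
P(cavitation | evidence) ≈ 0.01991 / 0.080447 ≈ 0.247
P(impeller damage | evidence) ≈ 0.025256 / 0.080447 ≈ 0.314
P(shaft misalignment | evidence) ≈ 0.00072384 / 0.080447 ≈ 0.009
P(sensor drift | evidence) ≈ 0.034558 / 0.080447 ≈ 0.430
The largest is 0.430, so sensor drift is most probable.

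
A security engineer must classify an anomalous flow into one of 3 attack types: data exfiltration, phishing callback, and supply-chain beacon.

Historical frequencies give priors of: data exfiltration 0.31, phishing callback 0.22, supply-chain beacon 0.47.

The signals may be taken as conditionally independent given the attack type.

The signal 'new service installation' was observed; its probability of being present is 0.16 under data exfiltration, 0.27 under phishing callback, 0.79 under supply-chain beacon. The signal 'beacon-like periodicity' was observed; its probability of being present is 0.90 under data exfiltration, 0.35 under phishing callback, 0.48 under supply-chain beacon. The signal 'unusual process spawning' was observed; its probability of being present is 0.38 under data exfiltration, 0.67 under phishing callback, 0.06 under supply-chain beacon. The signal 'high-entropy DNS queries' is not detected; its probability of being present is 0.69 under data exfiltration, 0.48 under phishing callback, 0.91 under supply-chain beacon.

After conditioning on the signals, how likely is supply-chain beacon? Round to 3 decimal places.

For each hypothesis, the unnormalized posterior weight is prior × product of the signal likelihoods (using 1 − P(present | H) for each absent signal):
  data exfiltration: 0.31 × 0.16 × 0.90 × 0.38 × (1 − 0.69) = 0.0052586
  phishing callback: 0.22 × 0.27 × 0.35 × 0.67 × (1 − 0.48) = 0.0072432
  supply-chain beacon: 0.47 × 0.79 × 0.48 × 0.06 × (1 − 0.91) = 0.00096241
Normalizing constant Z = 0.0052586 + 0.0072432 + 0.00096241 = 0.013464.
P(supply-chain beacon | evidence) = 0.00096241 / 0.013464 ≈ 0.071.

0.071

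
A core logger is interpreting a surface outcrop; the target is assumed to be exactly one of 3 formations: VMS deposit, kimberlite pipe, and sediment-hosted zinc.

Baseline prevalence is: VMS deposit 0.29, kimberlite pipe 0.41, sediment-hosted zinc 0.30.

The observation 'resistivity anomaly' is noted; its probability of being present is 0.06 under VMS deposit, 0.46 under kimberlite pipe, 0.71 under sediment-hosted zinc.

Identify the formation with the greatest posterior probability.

sediment-hosted zinc

By Bayes' rule, the unnormalized weight for each hypothesis is prior × likelihood:
  VMS deposit: 0.29 × 0.06 = 0.0174
  kimberlite pipe: 0.41 × 0.46 = 0.1886
  sediment-hosted zinc: 0.30 × 0.71 = 0.213
The unnormalized weights sum to 0.419.
P(VMS deposit | evidence) ≈ 0.0174 / 0.419 ≈ 0.042
P(kimberlite pipe | evidence) ≈ 0.1886 / 0.419 ≈ 0.450
P(sediment-hosted zinc | evidence) ≈ 0.213 / 0.419 ≈ 0.508
The largest is 0.508, so sediment-hosted zinc is most probable.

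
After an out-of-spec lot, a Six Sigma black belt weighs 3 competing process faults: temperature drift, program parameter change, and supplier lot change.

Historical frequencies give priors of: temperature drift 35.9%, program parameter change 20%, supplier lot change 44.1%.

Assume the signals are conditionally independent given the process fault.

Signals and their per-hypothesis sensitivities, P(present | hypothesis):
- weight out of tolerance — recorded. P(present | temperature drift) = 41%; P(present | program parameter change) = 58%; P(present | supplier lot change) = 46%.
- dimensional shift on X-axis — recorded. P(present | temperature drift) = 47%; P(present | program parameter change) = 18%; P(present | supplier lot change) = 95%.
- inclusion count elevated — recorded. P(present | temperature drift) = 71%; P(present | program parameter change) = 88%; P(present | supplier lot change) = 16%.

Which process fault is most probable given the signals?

By Bayes' rule with conditional independence, the unnormalized weight for each hypothesis is prior × ∏ likelihoods:
  temperature drift: 0.359 × 0.41 × 0.47 × 0.71 = 0.049117
  program parameter change: 0.200 × 0.58 × 0.18 × 0.88 = 0.018374
  supplier lot change: 0.441 × 0.46 × 0.95 × 0.16 = 0.030835
Normalizing constant Z = 0.049117 + 0.018374 + 0.030835 = 0.098326.
P(temperature drift | evidence) ≈ 0.049117 / 0.098326 ≈ 0.500
P(program parameter change | evidence) ≈ 0.018374 / 0.098326 ≈ 0.187
P(supplier lot change | evidence) ≈ 0.030835 / 0.098326 ≈ 0.314
The largest is 0.500, so temperature drift is most probable.

temperature drift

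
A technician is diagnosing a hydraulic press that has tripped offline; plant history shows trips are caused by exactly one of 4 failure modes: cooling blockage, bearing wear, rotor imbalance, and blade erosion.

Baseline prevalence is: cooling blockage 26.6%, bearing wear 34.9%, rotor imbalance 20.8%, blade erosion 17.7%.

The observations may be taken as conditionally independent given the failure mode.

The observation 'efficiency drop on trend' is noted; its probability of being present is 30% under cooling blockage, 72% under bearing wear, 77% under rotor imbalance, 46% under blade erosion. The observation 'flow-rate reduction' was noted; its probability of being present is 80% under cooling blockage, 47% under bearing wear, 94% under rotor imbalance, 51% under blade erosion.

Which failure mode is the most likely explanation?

Multiply each prior by the joint likelihood of the evidence pattern:
  cooling blockage: 0.266 × 0.30 × 0.80 = 0.06384
  bearing wear: 0.349 × 0.72 × 0.47 = 0.1181
  rotor imbalance: 0.208 × 0.77 × 0.94 = 0.15055
  blade erosion: 0.177 × 0.46 × 0.51 = 0.041524
Normalizing constant Z = 0.06384 + 0.1181 + 0.15055 + 0.041524 = 0.37402.
P(cooling blockage | evidence) ≈ 0.06384 / 0.37402 ≈ 0.171
P(bearing wear | evidence) ≈ 0.1181 / 0.37402 ≈ 0.316
P(rotor imbalance | evidence) ≈ 0.15055 / 0.37402 ≈ 0.403
P(blade erosion | evidence) ≈ 0.041524 / 0.37402 ≈ 0.111
The largest is 0.403, so rotor imbalance is most probable.

rotor imbalance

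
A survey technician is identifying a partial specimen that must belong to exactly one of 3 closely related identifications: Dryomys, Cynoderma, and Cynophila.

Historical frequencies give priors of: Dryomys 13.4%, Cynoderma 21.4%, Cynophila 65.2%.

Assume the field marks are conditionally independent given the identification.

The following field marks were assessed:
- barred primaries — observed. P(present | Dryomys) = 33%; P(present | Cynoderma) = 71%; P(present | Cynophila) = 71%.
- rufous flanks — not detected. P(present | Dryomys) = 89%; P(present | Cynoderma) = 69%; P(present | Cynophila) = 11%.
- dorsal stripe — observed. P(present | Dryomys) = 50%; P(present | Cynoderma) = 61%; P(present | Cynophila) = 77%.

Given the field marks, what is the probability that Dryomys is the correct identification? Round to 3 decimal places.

For each hypothesis, the unnormalized posterior weight is prior × product of the field mark likelihoods (using 1 − P(present | H) for each absent field mark):
  Dryomys: 0.134 × 0.33 × (1 − 0.89) × 0.50 = 0.0024321
  Cynoderma: 0.214 × 0.71 × (1 − 0.69) × 0.61 = 0.028732
  Cynophila: 0.652 × 0.71 × (1 − 0.11) × 0.77 = 0.31724
Marginal likelihood of the evidence = 0.3484.
P(Dryomys | evidence) = 0.0024321 / 0.3484 ≈ 0.007.

0.007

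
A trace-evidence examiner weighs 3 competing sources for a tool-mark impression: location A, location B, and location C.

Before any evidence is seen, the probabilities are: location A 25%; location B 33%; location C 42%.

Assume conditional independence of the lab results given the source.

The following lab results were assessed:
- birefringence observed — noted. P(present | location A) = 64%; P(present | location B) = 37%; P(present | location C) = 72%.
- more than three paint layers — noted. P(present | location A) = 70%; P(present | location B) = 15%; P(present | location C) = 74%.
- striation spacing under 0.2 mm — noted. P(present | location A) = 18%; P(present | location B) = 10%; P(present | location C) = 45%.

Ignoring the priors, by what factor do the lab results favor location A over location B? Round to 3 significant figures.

Take the product of per-lab result likelihoods under each hypothesis, then divide.
  location A: 0.64 × 0.70 × 0.18 = 0.08064
  location B: 0.37 × 0.15 × 0.10 = 0.00555
Bayes factor = 0.08064 / 0.00555 ≈ 14.5

14.5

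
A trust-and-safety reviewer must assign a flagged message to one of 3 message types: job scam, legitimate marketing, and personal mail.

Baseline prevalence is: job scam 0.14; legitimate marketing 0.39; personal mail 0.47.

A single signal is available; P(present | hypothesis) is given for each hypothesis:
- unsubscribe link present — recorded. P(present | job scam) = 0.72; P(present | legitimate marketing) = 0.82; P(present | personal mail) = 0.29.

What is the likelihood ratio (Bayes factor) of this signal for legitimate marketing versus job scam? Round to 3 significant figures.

1.14

Likelihood of this signal under each hypothesis:
  legitimate marketing: 0.82
  job scam: 0.72
Bayes factor = 0.82 / 0.72 ≈ 1.14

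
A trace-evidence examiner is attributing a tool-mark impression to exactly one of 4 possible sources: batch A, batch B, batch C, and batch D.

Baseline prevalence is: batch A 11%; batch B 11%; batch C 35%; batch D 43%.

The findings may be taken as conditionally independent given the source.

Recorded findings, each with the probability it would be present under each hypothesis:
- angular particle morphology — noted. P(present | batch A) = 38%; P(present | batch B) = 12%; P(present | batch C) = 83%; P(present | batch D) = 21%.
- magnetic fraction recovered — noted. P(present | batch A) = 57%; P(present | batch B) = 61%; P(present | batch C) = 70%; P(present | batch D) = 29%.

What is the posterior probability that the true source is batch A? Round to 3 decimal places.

0.091

By Bayes' rule with conditional independence, the unnormalized weight for each hypothesis is prior × ∏ likelihoods:
  batch A: 0.11 × 0.38 × 0.57 = 0.023826
  batch B: 0.11 × 0.12 × 0.61 = 0.008052
  batch C: 0.35 × 0.83 × 0.70 = 0.20335
  batch D: 0.43 × 0.21 × 0.29 = 0.026187
The unnormalized weights sum to 0.26141.
P(batch A | evidence) = 0.023826 / 0.26141 ≈ 0.091.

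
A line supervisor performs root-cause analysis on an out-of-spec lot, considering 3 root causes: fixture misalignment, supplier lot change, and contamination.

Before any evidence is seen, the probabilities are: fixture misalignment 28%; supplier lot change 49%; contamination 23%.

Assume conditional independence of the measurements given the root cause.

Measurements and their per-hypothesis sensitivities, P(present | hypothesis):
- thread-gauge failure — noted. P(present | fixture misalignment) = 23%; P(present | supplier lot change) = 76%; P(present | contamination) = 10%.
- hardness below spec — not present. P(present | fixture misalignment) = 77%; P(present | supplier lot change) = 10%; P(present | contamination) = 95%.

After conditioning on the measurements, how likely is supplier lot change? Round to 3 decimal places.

0.955

For each hypothesis, the unnormalized posterior weight is prior × product of the measurement likelihoods (using 1 − P(present | H) for each absent measurement):
  fixture misalignment: 0.28 × 0.23 × (1 − 0.77) = 0.014812
  supplier lot change: 0.49 × 0.76 × (1 − 0.10) = 0.33516
  contamination: 0.23 × 0.10 × (1 − 0.95) = 0.00115
The unnormalized weights sum to 0.35112.
P(supplier lot change | evidence) = 0.33516 / 0.35112 ≈ 0.955.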